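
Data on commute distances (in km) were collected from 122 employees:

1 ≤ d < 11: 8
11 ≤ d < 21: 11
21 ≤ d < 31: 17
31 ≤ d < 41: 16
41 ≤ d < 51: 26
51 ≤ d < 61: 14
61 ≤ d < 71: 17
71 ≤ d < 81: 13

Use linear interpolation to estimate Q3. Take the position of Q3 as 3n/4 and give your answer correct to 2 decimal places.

60.64

Cumulative frequencies: 8, 19, 36, 52, 78, 92, 109, 122
n = 122; position = 3n/4 = 91.5.
This falls in the class 51 ≤ d < 61: L = 51, F = 78, f = 14, h = 10.
Upper quartile ≈ 51 + ((91.5 − 78) / 14) × 10 = 60.6429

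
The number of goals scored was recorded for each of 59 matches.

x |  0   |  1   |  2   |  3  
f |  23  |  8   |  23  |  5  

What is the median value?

1

Cumulative frequencies: 23, 31, 54, 59
n = 59, so the median is the value in position (n+1)/2 = 30.
Position 30 falls at value 1.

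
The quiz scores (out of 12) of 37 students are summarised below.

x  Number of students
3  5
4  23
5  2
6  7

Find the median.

4

Cumulative frequencies: 5, 28, 30, 37
n = 37, so the median is the value in position (n+1)/2 = 19.
Position 19 falls at value 4.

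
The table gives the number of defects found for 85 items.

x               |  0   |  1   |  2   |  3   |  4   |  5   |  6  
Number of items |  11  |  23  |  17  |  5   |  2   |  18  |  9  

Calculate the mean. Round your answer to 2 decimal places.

Values: 0, 1, 2, 3, 4, 5, 6
Σfx = 11×0 + 23×1 + 17×2 + 5×3 + 2×4 + 18×5 + 9×6 = 224
n = Σf = 85
Mean = 224 / 85 = 2.6353

2.64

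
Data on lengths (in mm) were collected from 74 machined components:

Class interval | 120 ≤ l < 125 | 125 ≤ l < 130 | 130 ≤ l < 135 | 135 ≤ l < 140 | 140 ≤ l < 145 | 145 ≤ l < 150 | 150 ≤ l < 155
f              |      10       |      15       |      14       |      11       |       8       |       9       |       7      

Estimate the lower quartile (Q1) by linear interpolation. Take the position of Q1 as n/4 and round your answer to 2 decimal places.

127.83

Cumulative frequencies: 10, 25, 39, 50, 58, 67, 74
n = 74; position = n/4 = 18.5.
This falls in the class 125 ≤ l < 130: L = 125, F = 10, f = 15, h = 5.
Lower quartile ≈ 125 + ((18.5 − 10) / 15) × 5 = 127.8333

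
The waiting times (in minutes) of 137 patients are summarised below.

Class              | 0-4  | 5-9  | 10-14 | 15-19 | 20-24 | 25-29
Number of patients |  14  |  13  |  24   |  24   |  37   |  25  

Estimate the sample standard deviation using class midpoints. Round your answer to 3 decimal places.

7.892

Midpoints: 2, 7, 12, 17, 22, 27
n = 137, Σfm = 2304, mean = 16.8175
Σfm² = 47218
Σf(m − x̄)² = Σfm² − (Σfm)²/n = 47218 − 2304²/137 = 8470.4380
Sample variance = 8470.4380 / 136 = 62.2826
Standard deviation = √62.2826 = 7.8919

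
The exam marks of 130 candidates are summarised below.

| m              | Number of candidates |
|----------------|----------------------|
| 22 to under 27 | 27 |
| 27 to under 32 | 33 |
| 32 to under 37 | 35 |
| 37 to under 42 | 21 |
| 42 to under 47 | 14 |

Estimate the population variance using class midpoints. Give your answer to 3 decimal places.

Midpoints: 24.5, 29.5, 34.5, 39.5, 44.5
n = 130, Σfm = 4295, mean = 33.0385
Σfm² = 147072.5
Σf(m − x̄)² = Σfm² − (Σfm)²/n = 147072.5 − 4295²/130 = 5172.3077
Population variance = 5172.3077 / 130 = 39.7870

39.787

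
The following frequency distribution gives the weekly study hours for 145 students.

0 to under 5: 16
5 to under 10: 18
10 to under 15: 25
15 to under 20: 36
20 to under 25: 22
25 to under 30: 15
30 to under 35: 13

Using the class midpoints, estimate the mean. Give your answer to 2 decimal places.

Midpoints: 2.5, 7.5, 12.5, 17.5, 22.5, 27.5, 32.5
Σfm = 16×2.5 + 18×7.5 + 25×12.5 + 36×17.5 + 22×22.5 + 15×27.5 + 13×32.5 = 2447.5
n = Σf = 145
Mean = 2447.5 / 145 = 16.8793

16.88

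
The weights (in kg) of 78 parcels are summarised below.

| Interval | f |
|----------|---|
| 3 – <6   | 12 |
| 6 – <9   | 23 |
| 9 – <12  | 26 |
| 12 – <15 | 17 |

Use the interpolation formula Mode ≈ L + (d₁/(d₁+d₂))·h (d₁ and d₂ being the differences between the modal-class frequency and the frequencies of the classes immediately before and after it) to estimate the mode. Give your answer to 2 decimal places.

Modal class: 9 – <12 (highest frequency 26).
d₁ = 26 − 23 = 3, d₂ = 26 − 17 = 9
Mode ≈ 9 + (3/(3+9)) × 3 = 9 + 0.7500 = 9.7500

9.75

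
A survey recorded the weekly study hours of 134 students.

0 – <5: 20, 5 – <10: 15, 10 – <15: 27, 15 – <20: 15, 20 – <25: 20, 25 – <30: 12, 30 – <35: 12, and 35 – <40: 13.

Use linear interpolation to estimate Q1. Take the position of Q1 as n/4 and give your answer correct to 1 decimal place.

9.5

Cumulative frequencies: 20, 35, 62, 77, 97, 109, 121, 134
n = 134; position = n/4 = 33.5.
This falls in the class 5 – <10: L = 5, F = 20, f = 15, h = 5.
Lower quartile ≈ 5 + ((33.5 − 20) / 15) × 5 = 9.5000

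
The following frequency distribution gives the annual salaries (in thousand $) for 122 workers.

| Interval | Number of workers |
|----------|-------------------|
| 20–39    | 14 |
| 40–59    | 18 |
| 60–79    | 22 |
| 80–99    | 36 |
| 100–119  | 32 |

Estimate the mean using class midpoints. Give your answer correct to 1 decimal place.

78.4

Midpoints: 29.5, 49.5, 69.5, 89.5, 109.5
Σfm = 14×29.5 + 18×49.5 + 22×69.5 + 36×89.5 + 32×109.5 = 9559
n = Σf = 122
Mean = 9559 / 122 = 78.3525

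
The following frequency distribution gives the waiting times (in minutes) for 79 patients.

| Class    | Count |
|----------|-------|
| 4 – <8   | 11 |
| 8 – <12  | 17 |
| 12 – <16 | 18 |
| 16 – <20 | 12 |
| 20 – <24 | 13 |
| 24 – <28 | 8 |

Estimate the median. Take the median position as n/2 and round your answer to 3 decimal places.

14.556

Cumulative frequencies: 11, 28, 46, 58, 71, 79
n = 79; position = n/2 = 39.5.
This falls in the class 12 – <16: L = 12, F = 28, f = 18, h = 4.
Median ≈ 12 + ((39.5 − 28) / 18) × 4 = 14.5556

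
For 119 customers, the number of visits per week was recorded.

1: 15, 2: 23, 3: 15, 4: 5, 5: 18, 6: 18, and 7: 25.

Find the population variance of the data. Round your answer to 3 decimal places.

4.643

Values: 1, 2, 3, 4, 5, 6, 7
n = 119, Σfx = 499, mean = 4.1933
Σfx² = 2645
Σf(x − x̄)² = Σfx² − (Σfx)²/n = 2645 − 499²/119 = 552.5546
Population variance = 552.5546 / 119 = 4.6433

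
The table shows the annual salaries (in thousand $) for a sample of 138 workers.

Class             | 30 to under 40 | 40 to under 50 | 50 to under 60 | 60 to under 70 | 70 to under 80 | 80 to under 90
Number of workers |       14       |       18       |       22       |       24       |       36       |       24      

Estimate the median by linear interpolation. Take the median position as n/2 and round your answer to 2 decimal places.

66.25

Cumulative frequencies: 14, 32, 54, 78, 114, 138
n = 138; position = n/2 = 69.
This falls in the class 60 to under 70: L = 60, F = 54, f = 24, h = 10.
Median ≈ 60 + ((69 − 54) / 24) × 10 = 66.2500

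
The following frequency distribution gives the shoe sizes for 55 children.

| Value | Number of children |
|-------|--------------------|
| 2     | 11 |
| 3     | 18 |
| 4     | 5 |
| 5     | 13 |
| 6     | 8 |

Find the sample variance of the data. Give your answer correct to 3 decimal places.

Values: 2, 3, 4, 5, 6
n = 55, Σfx = 209, mean = 3.8000
Σfx² = 899
Σf(x − x̄)² = Σfx² − (Σfx)²/n = 899 − 209²/55 = 104.8000
Sample variance = 104.8000 / 54 = 1.9407

1.941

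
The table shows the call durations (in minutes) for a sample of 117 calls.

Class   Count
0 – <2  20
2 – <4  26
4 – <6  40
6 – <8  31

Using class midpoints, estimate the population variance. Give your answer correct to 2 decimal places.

Midpoints: 1, 3, 5, 7
n = 117, Σfm = 515, mean = 4.4017
Σfm² = 2773
Σf(m − x̄)² = Σfm² − (Σfm)²/n = 2773 − 515²/117 = 506.1197
Population variance = 506.1197 / 117 = 4.3258

4.33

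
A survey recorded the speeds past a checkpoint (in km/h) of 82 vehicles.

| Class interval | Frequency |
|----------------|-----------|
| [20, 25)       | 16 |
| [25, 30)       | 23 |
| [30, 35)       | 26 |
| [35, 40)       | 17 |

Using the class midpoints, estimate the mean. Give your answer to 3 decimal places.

30.183

Midpoints: 22.5, 27.5, 32.5, 37.5
Σfm = 16×22.5 + 23×27.5 + 26×32.5 + 17×37.5 = 2475
n = Σf = 82
Mean = 2475 / 82 = 30.1829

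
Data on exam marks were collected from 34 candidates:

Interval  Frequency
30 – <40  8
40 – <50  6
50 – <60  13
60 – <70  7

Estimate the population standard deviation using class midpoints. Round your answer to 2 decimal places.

Midpoints: 35, 45, 55, 65
n = 34, Σfm = 1720, mean = 50.5882
Σfm² = 90850
Σf(m − x̄)² = Σfm² − (Σfm)²/n = 90850 − 1720²/34 = 3838.2353
Population variance = 3838.2353 / 34 = 112.8893
Standard deviation = √112.8893 = 10.6249

10.62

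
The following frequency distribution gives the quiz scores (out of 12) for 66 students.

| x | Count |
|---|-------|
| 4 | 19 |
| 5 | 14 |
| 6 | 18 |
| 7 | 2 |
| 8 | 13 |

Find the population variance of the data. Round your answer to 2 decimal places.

Values: 4, 5, 6, 7, 8
n = 66, Σfx = 372, mean = 5.6364
Σfx² = 2232
Σf(x − x̄)² = Σfx² − (Σfx)²/n = 2232 − 372²/66 = 135.2727
Population variance = 135.2727 / 66 = 2.0496

2.05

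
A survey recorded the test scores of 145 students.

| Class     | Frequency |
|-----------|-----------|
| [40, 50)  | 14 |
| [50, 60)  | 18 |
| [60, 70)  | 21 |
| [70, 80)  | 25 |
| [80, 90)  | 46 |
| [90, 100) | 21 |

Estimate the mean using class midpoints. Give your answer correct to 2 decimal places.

Midpoints: 45, 55, 65, 75, 85, 95
Σfm = 14×45 + 18×55 + 21×65 + 25×75 + 46×85 + 21×95 = 10765
n = Σf = 145
Mean = 10765 / 145 = 74.2414

74.24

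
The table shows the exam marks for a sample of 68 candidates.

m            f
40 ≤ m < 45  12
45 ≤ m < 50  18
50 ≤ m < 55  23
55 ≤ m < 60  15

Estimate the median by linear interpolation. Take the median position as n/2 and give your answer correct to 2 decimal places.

50.87

Cumulative frequencies: 12, 30, 53, 68
n = 68; position = n/2 = 34.
This falls in the class 50 ≤ m < 55: L = 50, F = 30, f = 23, h = 5.
Median ≈ 50 + ((34 − 30) / 23) × 5 = 50.8696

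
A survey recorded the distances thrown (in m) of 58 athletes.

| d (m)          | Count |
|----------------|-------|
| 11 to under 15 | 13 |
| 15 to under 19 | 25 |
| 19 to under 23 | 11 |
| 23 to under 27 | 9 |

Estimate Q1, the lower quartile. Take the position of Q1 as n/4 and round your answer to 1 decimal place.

15.2

Cumulative frequencies: 13, 38, 49, 58
n = 58; position = n/4 = 14.5.
This falls in the class 15 to under 19: L = 15, F = 13, f = 25, h = 4.
Lower quartile ≈ 15 + ((14.5 − 13) / 25) × 4 = 15.2400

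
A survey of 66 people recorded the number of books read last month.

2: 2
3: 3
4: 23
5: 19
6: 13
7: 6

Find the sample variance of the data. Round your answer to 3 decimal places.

1.361

Values: 2, 3, 4, 5, 6, 7
n = 66, Σfx = 320, mean = 4.8485
Σfx² = 1640
Σf(x − x̄)² = Σfx² − (Σfx)²/n = 1640 − 320²/66 = 88.4848
Sample variance = 88.4848 / 65 = 1.3613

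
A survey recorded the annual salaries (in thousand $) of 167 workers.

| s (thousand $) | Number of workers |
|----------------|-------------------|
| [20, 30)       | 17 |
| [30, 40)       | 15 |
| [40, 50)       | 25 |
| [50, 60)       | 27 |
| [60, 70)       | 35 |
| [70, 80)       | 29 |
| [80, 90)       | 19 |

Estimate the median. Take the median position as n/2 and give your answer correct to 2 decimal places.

Cumulative frequencies: 17, 32, 57, 84, 119, 148, 167
n = 167; position = n/2 = 83.5.
This falls in the class [50, 60): L = 50, F = 57, f = 27, h = 10.
Median ≈ 50 + ((83.5 − 57) / 27) × 10 = 59.8148

59.81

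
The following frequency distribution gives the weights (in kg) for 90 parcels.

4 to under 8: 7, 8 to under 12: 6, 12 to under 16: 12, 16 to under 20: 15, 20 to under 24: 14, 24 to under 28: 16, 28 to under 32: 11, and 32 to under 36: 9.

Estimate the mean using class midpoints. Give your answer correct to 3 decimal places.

21.111

Midpoints: 6, 10, 14, 18, 22, 26, 30, 34
Σfm = 7×6 + 6×10 + 12×14 + 15×18 + 14×22 + 16×26 + 11×30 + 9×34 = 1900
n = Σf = 90
Mean = 1900 / 90 = 21.1111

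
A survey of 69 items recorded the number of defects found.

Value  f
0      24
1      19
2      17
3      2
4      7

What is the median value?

1

Cumulative frequencies: 24, 43, 60, 62, 69
n = 69, so the median is the value in position (n+1)/2 = 35.
Position 35 falls at value 1.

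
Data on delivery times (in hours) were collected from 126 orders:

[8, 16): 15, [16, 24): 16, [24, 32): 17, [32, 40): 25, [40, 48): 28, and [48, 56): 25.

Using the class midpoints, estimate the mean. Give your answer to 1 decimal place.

Midpoints: 12, 20, 28, 36, 44, 52
Σfm = 15×12 + 16×20 + 17×28 + 25×36 + 28×44 + 25×52 = 4408
n = Σf = 126
Mean = 4408 / 126 = 34.9841

35.0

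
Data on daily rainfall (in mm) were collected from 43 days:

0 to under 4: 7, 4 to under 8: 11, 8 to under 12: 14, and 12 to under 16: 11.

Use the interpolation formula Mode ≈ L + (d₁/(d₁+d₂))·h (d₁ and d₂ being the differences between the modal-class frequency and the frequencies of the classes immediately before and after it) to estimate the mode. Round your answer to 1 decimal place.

10.0

Modal class: 8 to under 12 (highest frequency 14).
d₁ = 14 − 11 = 3, d₂ = 14 − 11 = 3
Mode ≈ 8 + (3/(3+3)) × 4 = 8 + 2.0000 = 10.0000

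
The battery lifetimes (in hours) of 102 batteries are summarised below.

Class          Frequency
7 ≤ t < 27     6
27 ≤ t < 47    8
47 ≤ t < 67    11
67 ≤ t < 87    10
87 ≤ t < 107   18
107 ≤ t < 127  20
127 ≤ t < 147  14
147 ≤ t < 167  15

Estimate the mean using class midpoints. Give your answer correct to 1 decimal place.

99.5

Midpoints: 17, 37, 57, 77, 97, 117, 137, 157
Σfm = 6×17 + 8×37 + 11×57 + 10×77 + 18×97 + 20×117 + 14×137 + 15×157 = 10154
n = Σf = 102
Mean = 10154 / 102 = 99.5490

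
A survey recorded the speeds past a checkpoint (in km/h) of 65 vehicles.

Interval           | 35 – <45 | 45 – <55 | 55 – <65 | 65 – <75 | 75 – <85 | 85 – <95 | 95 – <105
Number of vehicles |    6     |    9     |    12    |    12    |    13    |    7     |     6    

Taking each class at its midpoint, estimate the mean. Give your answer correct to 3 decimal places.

69.538

Midpoints: 40, 50, 60, 70, 80, 90, 100
Σfm = 6×40 + 9×50 + 12×60 + 12×70 + 13×80 + 7×90 + 6×100 = 4520
n = Σf = 65
Mean = 4520 / 65 = 69.5385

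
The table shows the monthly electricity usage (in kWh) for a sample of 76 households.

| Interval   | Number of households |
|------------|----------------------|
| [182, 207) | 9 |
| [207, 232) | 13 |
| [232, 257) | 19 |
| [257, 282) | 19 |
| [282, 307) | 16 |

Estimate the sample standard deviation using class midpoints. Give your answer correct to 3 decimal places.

32.498

Midpoints: 194.5, 219.5, 244.5, 269.5, 294.5
n = 76, Σfm = 19082, mean = 251.0789
Σfm² = 4870299
Σf(m − x̄)² = Σfm² − (Σfm)²/n = 4870299 − 19082²/76 = 79210.5263
Sample variance = 79210.5263 / 75 = 1056.1404
Standard deviation = √1056.1404 = 32.4983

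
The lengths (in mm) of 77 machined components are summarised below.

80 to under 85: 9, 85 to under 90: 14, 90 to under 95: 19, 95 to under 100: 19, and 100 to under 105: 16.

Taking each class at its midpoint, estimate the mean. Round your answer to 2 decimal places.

93.73

Midpoints: 82.5, 87.5, 92.5, 97.5, 102.5
Σfm = 9×82.5 + 14×87.5 + 19×92.5 + 19×97.5 + 16×102.5 = 7217.5
n = Σf = 77
Mean = 7217.5 / 77 = 93.7338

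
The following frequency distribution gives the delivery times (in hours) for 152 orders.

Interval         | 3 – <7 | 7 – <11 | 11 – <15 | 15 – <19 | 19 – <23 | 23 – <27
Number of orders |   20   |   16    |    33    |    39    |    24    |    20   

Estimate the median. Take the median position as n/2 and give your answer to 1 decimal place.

15.7

Cumulative frequencies: 20, 36, 69, 108, 132, 152
n = 152; position = n/2 = 76.
This falls in the class 15 – <19: L = 15, F = 69, f = 39, h = 4.
Median ≈ 15 + ((76 − 69) / 39) × 4 = 15.7179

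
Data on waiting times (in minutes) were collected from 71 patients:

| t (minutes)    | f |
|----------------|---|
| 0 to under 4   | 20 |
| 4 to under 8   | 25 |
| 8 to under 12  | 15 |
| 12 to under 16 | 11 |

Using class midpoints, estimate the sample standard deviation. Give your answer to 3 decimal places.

Midpoints: 2, 6, 10, 14
n = 71, Σfm = 494, mean = 6.9577
Σfm² = 4636
Σf(m − x̄)² = Σfm² − (Σfm)²/n = 4636 − 494²/71 = 1198.8732
Sample variance = 1198.8732 / 70 = 17.1268
Standard deviation = √17.1268 = 4.1384

4.138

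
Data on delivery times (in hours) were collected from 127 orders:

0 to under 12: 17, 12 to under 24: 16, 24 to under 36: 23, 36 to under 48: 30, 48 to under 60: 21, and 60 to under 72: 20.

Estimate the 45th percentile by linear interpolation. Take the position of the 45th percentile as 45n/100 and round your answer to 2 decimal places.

36.46

Cumulative frequencies: 17, 33, 56, 86, 107, 127
n = 127; position = 45n/100 = 57.15.
This falls in the class 36 to under 48: L = 36, F = 56, f = 30, h = 12.
45th percentile ≈ 36 + ((57.15 − 56) / 30) × 12 = 36.4600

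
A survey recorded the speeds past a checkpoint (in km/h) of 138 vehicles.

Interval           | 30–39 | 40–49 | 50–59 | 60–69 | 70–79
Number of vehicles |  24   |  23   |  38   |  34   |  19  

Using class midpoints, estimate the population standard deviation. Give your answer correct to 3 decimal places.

Midpoints: 34.5, 44.5, 54.5, 64.5, 74.5
n = 138, Σfm = 7531, mean = 54.5725
Σfm² = 433884.5
Σf(m − x̄)² = Σfm² − (Σfm)²/n = 433884.5 − 7531²/138 = 22899.2754
Population variance = 22899.2754 / 138 = 165.9368
Standard deviation = √165.9368 = 12.8816

12.882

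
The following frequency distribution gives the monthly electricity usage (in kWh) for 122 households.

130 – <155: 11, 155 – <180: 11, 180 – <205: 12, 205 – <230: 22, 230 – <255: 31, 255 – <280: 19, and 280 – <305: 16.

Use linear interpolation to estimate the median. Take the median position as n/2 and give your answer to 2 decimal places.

Cumulative frequencies: 11, 22, 34, 56, 87, 106, 122
n = 122; position = n/2 = 61.
This falls in the class 230 – <255: L = 230, F = 56, f = 31, h = 25.
Median ≈ 230 + ((61 − 56) / 31) × 25 = 234.0323

234.03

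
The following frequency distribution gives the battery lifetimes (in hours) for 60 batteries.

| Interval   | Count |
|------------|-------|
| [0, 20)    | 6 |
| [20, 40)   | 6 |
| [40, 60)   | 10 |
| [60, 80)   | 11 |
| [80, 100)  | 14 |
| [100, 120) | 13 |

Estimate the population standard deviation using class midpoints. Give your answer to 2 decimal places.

32.04

Midpoints: 10, 30, 50, 70, 90, 110
n = 60, Σfm = 4200, mean = 70.0000
Σfm² = 355600
Σf(m − x̄)² = Σfm² − (Σfm)²/n = 355600 − 4200²/60 = 61600.0000
Population variance = 61600.0000 / 60 = 1026.6667
Standard deviation = √1026.6667 = 32.0416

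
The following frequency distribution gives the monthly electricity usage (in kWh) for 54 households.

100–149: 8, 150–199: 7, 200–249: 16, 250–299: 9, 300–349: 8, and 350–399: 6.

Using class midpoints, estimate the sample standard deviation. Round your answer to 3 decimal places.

77.275

Midpoints: 124.5, 174.5, 224.5, 274.5, 324.5, 374.5
n = 54, Σfm = 13123, mean = 243.0185
Σfm² = 3505613.5
Σf(m − x̄)² = Σfm² − (Σfm)²/n = 3505613.5 − 13123²/54 = 316481.4815
Sample variance = 316481.4815 / 53 = 5971.3487
Standard deviation = √5971.3487 = 77.2745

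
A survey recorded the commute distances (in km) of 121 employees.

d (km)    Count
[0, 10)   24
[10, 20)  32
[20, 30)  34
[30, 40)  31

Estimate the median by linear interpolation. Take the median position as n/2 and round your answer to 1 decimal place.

Cumulative frequencies: 24, 56, 90, 121
n = 121; position = n/2 = 60.5.
This falls in the class [20, 30): L = 20, F = 56, f = 34, h = 10.
Median ≈ 20 + ((60.5 − 56) / 34) × 10 = 21.3235

21.3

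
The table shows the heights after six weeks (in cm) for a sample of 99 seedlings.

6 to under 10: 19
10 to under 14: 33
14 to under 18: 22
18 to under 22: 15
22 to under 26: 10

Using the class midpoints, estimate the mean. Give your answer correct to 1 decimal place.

Midpoints: 8, 12, 16, 20, 24
Σfm = 19×8 + 33×12 + 22×16 + 15×20 + 10×24 = 1440
n = Σf = 99
Mean = 1440 / 99 = 14.5455

14.5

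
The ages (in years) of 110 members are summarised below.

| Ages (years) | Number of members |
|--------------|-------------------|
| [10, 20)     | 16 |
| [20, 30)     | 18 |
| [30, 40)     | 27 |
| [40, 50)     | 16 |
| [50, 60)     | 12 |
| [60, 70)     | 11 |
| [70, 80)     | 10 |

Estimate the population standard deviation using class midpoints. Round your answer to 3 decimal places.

Midpoints: 15, 25, 35, 45, 55, 65, 75
n = 110, Σfm = 4480, mean = 40.7273
Σfm² = 219350
Σf(m − x̄)² = Σfm² − (Σfm)²/n = 219350 − 4480²/110 = 36891.8182
Population variance = 36891.8182 / 110 = 335.3802
Standard deviation = √335.3802 = 18.3134

18.313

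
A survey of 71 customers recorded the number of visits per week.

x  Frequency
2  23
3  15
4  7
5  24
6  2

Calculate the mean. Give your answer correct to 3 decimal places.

3.535

Values: 2, 3, 4, 5, 6
Σfx = 23×2 + 15×3 + 7×4 + 24×5 + 2×6 = 251
n = Σf = 71
Mean = 251 / 71 = 3.5352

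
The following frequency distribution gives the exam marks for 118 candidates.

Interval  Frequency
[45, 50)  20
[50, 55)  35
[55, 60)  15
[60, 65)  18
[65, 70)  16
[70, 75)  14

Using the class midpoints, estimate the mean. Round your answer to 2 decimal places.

Midpoints: 47.5, 52.5, 57.5, 62.5, 67.5, 72.5
Σfm = 20×47.5 + 35×52.5 + 15×57.5 + 18×62.5 + 16×67.5 + 14×72.5 = 6870
n = Σf = 118
Mean = 6870 / 118 = 58.2203

58.22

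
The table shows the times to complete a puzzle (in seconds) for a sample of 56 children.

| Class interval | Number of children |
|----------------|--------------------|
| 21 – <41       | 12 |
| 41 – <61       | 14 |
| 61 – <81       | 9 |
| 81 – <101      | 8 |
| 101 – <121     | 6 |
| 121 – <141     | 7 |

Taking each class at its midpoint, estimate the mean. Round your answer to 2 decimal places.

72.07

Midpoints: 31, 51, 71, 91, 111, 131
Σfm = 12×31 + 14×51 + 9×71 + 8×91 + 6×111 + 7×131 = 4036
n = Σf = 56
Mean = 4036 / 56 = 72.0714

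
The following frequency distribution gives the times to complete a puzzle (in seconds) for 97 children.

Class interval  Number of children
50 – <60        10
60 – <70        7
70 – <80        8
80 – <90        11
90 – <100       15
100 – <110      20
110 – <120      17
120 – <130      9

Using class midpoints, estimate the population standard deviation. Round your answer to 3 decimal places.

Midpoints: 55, 65, 75, 85, 95, 105, 115, 125
n = 97, Σfm = 9145, mean = 94.2784
Σfm² = 905625
Σf(m − x̄)² = Σfm² − (Σfm)²/n = 905625 − 9145²/97 = 43449.4845
Population variance = 43449.4845 / 97 = 447.9328
Standard deviation = √447.9328 = 21.1644

21.164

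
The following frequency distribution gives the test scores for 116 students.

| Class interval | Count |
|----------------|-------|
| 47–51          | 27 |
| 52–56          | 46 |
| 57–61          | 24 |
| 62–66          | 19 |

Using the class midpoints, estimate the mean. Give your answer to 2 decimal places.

55.51

Midpoints: 49, 54, 59, 64
Σfm = 27×49 + 46×54 + 24×59 + 19×64 = 6439
n = Σf = 116
Mean = 6439 / 116 = 55.5086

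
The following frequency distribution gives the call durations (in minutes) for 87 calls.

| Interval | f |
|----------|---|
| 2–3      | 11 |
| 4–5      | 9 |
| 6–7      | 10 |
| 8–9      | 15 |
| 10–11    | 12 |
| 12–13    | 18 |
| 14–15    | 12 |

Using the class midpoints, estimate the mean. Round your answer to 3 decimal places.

Midpoints: 2.5, 4.5, 6.5, 8.5, 10.5, 12.5, 14.5
Σfm = 11×2.5 + 9×4.5 + 10×6.5 + 15×8.5 + 12×10.5 + 18×12.5 + 12×14.5 = 785.5
n = Σf = 87
Mean = 785.5 / 87 = 9.0287

9.029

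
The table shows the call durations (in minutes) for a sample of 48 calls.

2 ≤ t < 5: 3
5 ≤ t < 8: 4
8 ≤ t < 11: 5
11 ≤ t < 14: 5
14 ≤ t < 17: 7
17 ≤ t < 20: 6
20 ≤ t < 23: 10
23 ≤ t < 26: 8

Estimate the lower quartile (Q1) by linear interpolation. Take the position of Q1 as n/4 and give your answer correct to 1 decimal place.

Cumulative frequencies: 3, 7, 12, 17, 24, 30, 40, 48
n = 48; position = n/4 = 12.
This falls in the class 8 ≤ t < 11: L = 8, F = 7, f = 5, h = 3.
Lower quartile ≈ 8 + ((12 − 7) / 5) × 3 = 11.0000

11.0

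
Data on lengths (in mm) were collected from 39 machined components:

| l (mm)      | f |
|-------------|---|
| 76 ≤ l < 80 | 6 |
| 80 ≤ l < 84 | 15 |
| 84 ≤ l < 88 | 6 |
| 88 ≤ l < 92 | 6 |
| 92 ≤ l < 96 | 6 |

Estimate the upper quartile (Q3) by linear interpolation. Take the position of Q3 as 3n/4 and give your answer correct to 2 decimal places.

Cumulative frequencies: 6, 21, 27, 33, 39
n = 39; position = 3n/4 = 29.25.
This falls in the class 88 ≤ l < 92: L = 88, F = 27, f = 6, h = 4.
Upper quartile ≈ 88 + ((29.25 − 27) / 6) × 4 = 89.5000

89.50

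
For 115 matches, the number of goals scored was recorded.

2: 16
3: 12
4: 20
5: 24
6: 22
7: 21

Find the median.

5

Cumulative frequencies: 16, 28, 48, 72, 94, 115
n = 115, so the median is the value in position (n+1)/2 = 58.
Position 58 falls at value 5.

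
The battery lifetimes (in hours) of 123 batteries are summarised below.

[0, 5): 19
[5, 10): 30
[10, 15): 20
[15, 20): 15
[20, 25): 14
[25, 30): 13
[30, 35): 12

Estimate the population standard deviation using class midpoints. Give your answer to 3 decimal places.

9.614

Midpoints: 2.5, 7.5, 12.5, 17.5, 22.5, 27.5, 32.5
n = 123, Σfm = 1847.5, mean = 15.0203
Σfm² = 39118.75
Σf(m − x̄)² = Σfm² − (Σfm)²/n = 39118.75 − 1847.5²/123 = 11368.6992
Population variance = 11368.6992 / 123 = 92.4284
Standard deviation = √92.4284 = 9.6140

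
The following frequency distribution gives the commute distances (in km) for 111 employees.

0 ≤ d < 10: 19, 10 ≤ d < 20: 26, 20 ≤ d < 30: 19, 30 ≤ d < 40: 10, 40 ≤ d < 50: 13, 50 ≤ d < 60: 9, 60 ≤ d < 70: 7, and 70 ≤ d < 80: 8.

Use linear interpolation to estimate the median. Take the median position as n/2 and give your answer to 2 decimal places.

Cumulative frequencies: 19, 45, 64, 74, 87, 96, 103, 111
n = 111; position = n/2 = 55.5.
This falls in the class 20 ≤ d < 30: L = 20, F = 45, f = 19, h = 10.
Median ≈ 20 + ((55.5 − 45) / 19) × 10 = 25.5263

25.53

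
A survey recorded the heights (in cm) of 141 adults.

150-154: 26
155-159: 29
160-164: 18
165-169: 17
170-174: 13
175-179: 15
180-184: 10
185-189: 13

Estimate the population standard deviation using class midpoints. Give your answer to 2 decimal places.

Midpoints: 152, 157, 162, 167, 172, 177, 182, 187
n = 141, Σfm = 23402, mean = 165.9716
Σfm² = 3902394
Σf(m − x̄)² = Σfm² − (Σfm)²/n = 3902394 − 23402²/141 = 18325.8865
Population variance = 18325.8865 / 141 = 129.9708
Standard deviation = √129.9708 = 11.4005

11.40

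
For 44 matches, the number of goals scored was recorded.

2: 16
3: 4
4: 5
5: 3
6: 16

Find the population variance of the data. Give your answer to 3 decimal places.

3.068

Values: 2, 3, 4, 5, 6
n = 44, Σfx = 175, mean = 3.9773
Σfx² = 831
Σf(x − x̄)² = Σfx² − (Σfx)²/n = 831 − 175²/44 = 134.9773
Population variance = 134.9773 / 44 = 3.0677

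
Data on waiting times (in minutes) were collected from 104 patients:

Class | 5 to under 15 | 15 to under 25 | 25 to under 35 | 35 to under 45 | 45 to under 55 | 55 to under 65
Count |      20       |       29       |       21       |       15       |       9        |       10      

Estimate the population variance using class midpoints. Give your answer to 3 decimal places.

240.052

Midpoints: 10, 20, 30, 40, 50, 60
n = 104, Σfm = 3060, mean = 29.4231
Σfm² = 115000
Σf(m − x̄)² = Σfm² − (Σfm)²/n = 115000 − 3060²/104 = 24965.3846
Population variance = 24965.3846 / 104 = 240.0518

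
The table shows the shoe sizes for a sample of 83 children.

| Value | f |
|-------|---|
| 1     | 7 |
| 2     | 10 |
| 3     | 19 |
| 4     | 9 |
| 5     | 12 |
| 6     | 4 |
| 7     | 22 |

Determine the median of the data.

4

Cumulative frequencies: 7, 17, 36, 45, 57, 61, 83
n = 83, so the median is the value in position (n+1)/2 = 42.
Position 42 falls at value 4.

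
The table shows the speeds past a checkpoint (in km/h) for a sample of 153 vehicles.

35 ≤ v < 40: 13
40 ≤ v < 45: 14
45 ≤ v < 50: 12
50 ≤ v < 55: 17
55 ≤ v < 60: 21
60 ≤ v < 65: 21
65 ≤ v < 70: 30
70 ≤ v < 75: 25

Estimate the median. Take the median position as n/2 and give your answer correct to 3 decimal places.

Cumulative frequencies: 13, 27, 39, 56, 77, 98, 128, 153
n = 153; position = n/2 = 76.5.
This falls in the class 55 ≤ v < 60: L = 55, F = 56, f = 21, h = 5.
Median ≈ 55 + ((76.5 − 56) / 21) × 5 = 59.8810

59.881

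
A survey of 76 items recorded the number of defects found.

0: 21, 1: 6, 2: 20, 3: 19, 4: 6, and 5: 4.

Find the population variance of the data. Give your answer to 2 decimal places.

2.22

Values: 0, 1, 2, 3, 4, 5
n = 76, Σfx = 147, mean = 1.9342
Σfx² = 453
Σf(x − x̄)² = Σfx² − (Σfx)²/n = 453 − 147²/76 = 168.6711
Population variance = 168.6711 / 76 = 2.2194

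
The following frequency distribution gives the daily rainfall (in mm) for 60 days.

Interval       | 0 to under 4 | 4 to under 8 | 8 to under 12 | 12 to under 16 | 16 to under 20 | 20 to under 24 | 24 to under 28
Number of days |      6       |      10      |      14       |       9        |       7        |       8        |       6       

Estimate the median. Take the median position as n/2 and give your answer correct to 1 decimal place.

12.0

Cumulative frequencies: 6, 16, 30, 39, 46, 54, 60
n = 60; position = n/2 = 30.
This falls in the class 8 to under 12: L = 8, F = 16, f = 14, h = 4.
Median ≈ 8 + ((30 − 16) / 14) × 4 = 12.0000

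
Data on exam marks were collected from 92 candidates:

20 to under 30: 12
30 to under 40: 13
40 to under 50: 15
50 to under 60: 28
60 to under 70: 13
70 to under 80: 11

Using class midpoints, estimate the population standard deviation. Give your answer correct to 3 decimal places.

15.210

Midpoints: 25, 35, 45, 55, 65, 75
n = 92, Σfm = 4640, mean = 50.4348
Σfm² = 255300
Σf(m − x̄)² = Σfm² − (Σfm)²/n = 255300 − 4640²/92 = 21282.6087
Population variance = 21282.6087 / 92 = 231.3327
Standard deviation = √231.3327 = 15.2096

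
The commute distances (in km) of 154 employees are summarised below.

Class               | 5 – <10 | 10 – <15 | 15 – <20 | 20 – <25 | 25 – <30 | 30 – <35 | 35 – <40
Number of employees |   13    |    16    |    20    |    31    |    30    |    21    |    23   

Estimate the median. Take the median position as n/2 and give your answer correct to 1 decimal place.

24.5

Cumulative frequencies: 13, 29, 49, 80, 110, 131, 154
n = 154; position = n/2 = 77.
This falls in the class 20 – <25: L = 20, F = 49, f = 31, h = 5.
Median ≈ 20 + ((77 − 49) / 31) × 5 = 24.5161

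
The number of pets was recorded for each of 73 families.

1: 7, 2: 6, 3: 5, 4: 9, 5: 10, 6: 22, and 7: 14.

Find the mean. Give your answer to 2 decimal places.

4.79

Values: 1, 2, 3, 4, 5, 6, 7
Σfx = 7×1 + 6×2 + 5×3 + 9×4 + 10×5 + 22×6 + 14×7 = 350
n = Σf = 73
Mean = 350 / 73 = 4.7945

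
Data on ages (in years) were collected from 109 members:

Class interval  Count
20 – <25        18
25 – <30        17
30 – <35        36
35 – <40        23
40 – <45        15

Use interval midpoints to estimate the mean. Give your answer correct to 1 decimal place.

Midpoints: 22.5, 27.5, 32.5, 37.5, 42.5
Σfm = 18×22.5 + 17×27.5 + 36×32.5 + 23×37.5 + 15×42.5 = 3542.5
n = Σf = 109
Mean = 3542.5 / 109 = 32.5000

32.5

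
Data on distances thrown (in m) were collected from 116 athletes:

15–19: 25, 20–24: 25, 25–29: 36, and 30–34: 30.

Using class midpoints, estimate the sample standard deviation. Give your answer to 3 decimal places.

5.468

Midpoints: 17, 22, 27, 32
n = 116, Σfm = 2907, mean = 25.0603
Σfm² = 76289
Σf(m − x̄)² = Σfm² − (Σfm)²/n = 76289 − 2907²/116 = 3438.5776
Sample variance = 3438.5776 / 115 = 29.9007
Standard deviation = √29.9007 = 5.4682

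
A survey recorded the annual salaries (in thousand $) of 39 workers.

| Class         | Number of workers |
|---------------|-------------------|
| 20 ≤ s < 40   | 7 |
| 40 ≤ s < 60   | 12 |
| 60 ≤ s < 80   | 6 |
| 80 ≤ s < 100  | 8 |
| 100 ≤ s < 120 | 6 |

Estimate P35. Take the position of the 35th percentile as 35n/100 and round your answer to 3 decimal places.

Cumulative frequencies: 7, 19, 25, 33, 39
n = 39; position = 35n/100 = 13.65.
This falls in the class 40 ≤ s < 60: L = 40, F = 7, f = 12, h = 20.
35th percentile ≈ 40 + ((13.65 − 7) / 12) × 20 = 51.0833

51.083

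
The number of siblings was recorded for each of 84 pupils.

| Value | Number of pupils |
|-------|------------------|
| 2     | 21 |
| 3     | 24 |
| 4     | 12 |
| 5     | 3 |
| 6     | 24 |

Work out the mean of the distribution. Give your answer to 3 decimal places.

Values: 2, 3, 4, 5, 6
Σfx = 21×2 + 24×3 + 12×4 + 3×5 + 24×6 = 321
n = Σf = 84
Mean = 321 / 84 = 3.8214

3.821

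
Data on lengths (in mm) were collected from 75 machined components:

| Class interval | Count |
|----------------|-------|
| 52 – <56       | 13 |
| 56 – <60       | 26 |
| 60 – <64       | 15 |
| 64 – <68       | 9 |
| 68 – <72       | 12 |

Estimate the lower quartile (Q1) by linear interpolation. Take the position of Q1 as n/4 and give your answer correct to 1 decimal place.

56.9

Cumulative frequencies: 13, 39, 54, 63, 75
n = 75; position = n/4 = 18.75.
This falls in the class 56 – <60: L = 56, F = 13, f = 26, h = 4.
Lower quartile ≈ 56 + ((18.75 − 13) / 26) × 4 = 56.8846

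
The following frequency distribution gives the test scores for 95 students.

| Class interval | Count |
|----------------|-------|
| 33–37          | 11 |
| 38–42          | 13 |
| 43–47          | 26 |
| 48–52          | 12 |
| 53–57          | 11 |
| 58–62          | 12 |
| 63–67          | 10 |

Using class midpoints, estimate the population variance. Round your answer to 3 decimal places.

84.681

Midpoints: 35, 40, 45, 50, 55, 60, 65
n = 95, Σfm = 4650, mean = 48.9474
Σfm² = 235650
Σf(m − x̄)² = Σfm² − (Σfm)²/n = 235650 − 4650²/95 = 8044.7368
Population variance = 8044.7368 / 95 = 84.6814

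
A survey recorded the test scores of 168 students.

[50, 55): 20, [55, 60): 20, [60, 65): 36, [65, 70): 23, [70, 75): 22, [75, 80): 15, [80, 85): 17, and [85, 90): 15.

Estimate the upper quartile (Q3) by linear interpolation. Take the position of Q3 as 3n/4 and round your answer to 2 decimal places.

Cumulative frequencies: 20, 40, 76, 99, 121, 136, 153, 168
n = 168; position = 3n/4 = 126.
This falls in the class [75, 80): L = 75, F = 121, f = 15, h = 5.
Upper quartile ≈ 75 + ((126 − 121) / 15) × 5 = 76.6667

76.67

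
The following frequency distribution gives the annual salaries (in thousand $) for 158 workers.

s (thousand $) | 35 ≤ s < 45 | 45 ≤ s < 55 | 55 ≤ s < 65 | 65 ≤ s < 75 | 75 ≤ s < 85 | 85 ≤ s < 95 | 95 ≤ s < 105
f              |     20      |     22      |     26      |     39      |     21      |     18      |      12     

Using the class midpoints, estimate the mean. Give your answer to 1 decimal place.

67.7

Midpoints: 40, 50, 60, 70, 80, 90, 100
Σfm = 20×40 + 22×50 + 26×60 + 39×70 + 21×80 + 18×90 + 12×100 = 10690
n = Σf = 158
Mean = 10690 / 158 = 67.6582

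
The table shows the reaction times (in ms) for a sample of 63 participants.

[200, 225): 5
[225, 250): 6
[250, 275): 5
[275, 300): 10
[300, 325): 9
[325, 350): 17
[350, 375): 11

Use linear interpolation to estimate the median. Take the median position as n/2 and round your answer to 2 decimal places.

Cumulative frequencies: 5, 11, 16, 26, 35, 52, 63
n = 63; position = n/2 = 31.5.
This falls in the class [300, 325): L = 300, F = 26, f = 9, h = 25.
Median ≈ 300 + ((31.5 − 26) / 9) × 25 = 315.2778

315.28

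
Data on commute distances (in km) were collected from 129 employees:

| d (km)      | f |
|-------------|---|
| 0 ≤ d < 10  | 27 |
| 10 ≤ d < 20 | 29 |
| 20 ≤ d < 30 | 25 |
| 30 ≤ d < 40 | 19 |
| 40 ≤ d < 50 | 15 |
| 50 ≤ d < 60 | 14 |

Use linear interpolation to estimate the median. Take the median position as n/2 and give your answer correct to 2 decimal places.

23.40

Cumulative frequencies: 27, 56, 81, 100, 115, 129
n = 129; position = n/2 = 64.5.
This falls in the class 20 ≤ d < 30: L = 20, F = 56, f = 25, h = 10.
Median ≈ 20 + ((64.5 − 56) / 25) × 10 = 23.4000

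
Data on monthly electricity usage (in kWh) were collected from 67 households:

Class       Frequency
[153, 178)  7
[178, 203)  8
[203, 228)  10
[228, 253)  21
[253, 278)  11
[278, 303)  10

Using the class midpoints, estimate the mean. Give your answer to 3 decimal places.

Midpoints: 165.5, 190.5, 215.5, 240.5, 265.5, 290.5
Σfm = 7×165.5 + 8×190.5 + 10×215.5 + 21×240.5 + 11×265.5 + 10×290.5 = 15713.5
n = Σf = 67
Mean = 15713.5 / 67 = 234.5299

234.530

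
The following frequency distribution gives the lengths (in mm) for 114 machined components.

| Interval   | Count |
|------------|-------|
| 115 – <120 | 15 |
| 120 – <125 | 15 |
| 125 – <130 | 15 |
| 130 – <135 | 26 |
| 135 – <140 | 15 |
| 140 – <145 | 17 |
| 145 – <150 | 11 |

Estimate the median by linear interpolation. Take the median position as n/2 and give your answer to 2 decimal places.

Cumulative frequencies: 15, 30, 45, 71, 86, 103, 114
n = 114; position = n/2 = 57.
This falls in the class 130 – <135: L = 130, F = 45, f = 26, h = 5.
Median ≈ 130 + ((57 − 45) / 26) × 5 = 132.3077

132.31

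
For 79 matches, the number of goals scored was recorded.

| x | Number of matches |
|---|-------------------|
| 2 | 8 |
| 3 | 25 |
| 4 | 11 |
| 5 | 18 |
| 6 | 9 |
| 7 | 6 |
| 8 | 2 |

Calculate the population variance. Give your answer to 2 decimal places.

Values: 2, 3, 4, 5, 6, 7, 8
n = 79, Σfx = 337, mean = 4.2658
Σfx² = 1629
Σf(x − x̄)² = Σfx² − (Σfx)²/n = 1629 − 337²/79 = 191.4177
Population variance = 191.4177 / 79 = 2.4230

2.42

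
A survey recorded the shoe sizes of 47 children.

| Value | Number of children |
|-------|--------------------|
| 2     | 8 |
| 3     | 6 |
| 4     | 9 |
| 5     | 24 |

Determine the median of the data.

Cumulative frequencies: 8, 14, 23, 47
n = 47, so the median is the value in position (n+1)/2 = 24.
Position 24 falls at value 5.

5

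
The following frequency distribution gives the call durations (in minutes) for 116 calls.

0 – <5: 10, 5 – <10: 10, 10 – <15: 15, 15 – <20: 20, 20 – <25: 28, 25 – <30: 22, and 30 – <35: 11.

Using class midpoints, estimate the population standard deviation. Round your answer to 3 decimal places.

Midpoints: 2.5, 7.5, 12.5, 17.5, 22.5, 27.5, 32.5
n = 116, Σfm = 2230, mean = 19.2241
Σfm² = 51525
Σf(m − x̄)² = Σfm² − (Σfm)²/n = 51525 − 2230²/116 = 8655.1724
Population variance = 8655.1724 / 116 = 74.6136
Standard deviation = √74.6136 = 8.6379

8.638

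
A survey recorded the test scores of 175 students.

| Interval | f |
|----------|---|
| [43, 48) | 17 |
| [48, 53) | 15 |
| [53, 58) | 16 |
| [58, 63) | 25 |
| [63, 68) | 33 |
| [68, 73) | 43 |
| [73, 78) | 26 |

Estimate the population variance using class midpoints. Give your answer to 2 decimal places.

Midpoints: 45.5, 50.5, 55.5, 60.5, 65.5, 70.5, 75.5
n = 175, Σfm = 11087.5, mean = 63.3571
Σfm² = 717743.75
Σf(m − x̄)² = Σfm² − (Σfm)²/n = 717743.75 − 11087.5²/175 = 15271.4286
Population variance = 15271.4286 / 175 = 87.2653

87.27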